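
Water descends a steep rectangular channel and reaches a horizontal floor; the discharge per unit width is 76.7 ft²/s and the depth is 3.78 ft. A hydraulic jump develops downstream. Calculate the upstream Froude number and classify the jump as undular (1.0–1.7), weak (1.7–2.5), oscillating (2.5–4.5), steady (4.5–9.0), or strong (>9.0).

V₁ = q/y₁ = 76.7/3.78 = 20.3 ft/s. Fr₁ = V₁/√(g·y₁) = 20.3/√(32.2×3.78) = 1.84.
Fr₁ = 1.84 lies in the weak range.

Fr₁ = 1.84; weak jump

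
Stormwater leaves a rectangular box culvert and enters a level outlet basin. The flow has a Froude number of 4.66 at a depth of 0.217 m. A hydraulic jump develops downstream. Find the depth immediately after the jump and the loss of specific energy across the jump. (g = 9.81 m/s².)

Fr₁ = 4.66 (given).
Sequent-depth ratio: y₂/y₁ = ½[√(1 + 8Fr₁²) − 1] = ½[√174.7 − 1] = 6.11.
y₂ = 6.11 × 0.217 = 1.33 m.
V₁ = Fr₁·√(g·y₁) = 4.66×√(9.81×0.217) = 6.80 m/s; q = V₁·y₁ = 1.48 m²/s. V₂ = q/y₂ = 1.48/1.33 = 1.11 m/s. E₁ = y₁ + V₁²/2g = 2.57 m; E₂ = y₂ + V₂²/2g = 1.39 m. ΔE = E₁ − E₂ = 1.18 m.

y₂ = 1.33 m; ΔE = 1.18 m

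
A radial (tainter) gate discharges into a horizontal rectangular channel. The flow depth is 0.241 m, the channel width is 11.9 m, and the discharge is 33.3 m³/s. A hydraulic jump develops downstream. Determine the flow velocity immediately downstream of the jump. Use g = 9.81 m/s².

V₂ = 1.14 m/s

q = Q/b = 33.3/11.9 = 2.80 m²/s; V₁ = q/y₁ = 11.6 m/s. Fr₁ = V₁/√(g·y₁) = 7.55.
Bélanger equation: y₂/y₁ = ½[√(1 + 8Fr₁²) − 1] = ½[√457.2 − 1] = 10.2.
y₂ = 10.2 × 0.241 = 2.46 m.
V₂ = q/y₂ = 2.80/2.46 = 1.14 m/s.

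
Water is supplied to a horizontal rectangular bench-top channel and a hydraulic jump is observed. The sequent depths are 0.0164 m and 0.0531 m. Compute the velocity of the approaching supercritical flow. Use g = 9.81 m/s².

V₁ = 1.05 m/s

For a rectangular channel the momentum equation gives q² = ½·g·y₁·y₂·(y₁ + y₂) = ½×9.81×0.0164×0.0531×0.0695 = 0.000297.
q = √0.000297 = 0.0172 m²/s.
V₁ = q/y₁ = 0.0172/0.0164 = 1.05 m/s.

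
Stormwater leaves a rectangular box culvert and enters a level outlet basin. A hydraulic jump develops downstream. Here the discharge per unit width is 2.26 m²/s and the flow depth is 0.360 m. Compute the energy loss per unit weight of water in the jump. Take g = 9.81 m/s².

ΔE = 0.727 m

V₁ = q/y₁ = 2.26/0.360 = 6.28 m/s. Fr₁ = V₁/√(g·y₁) = 6.28/√(9.81×0.360) = 3.34.
By Bélanger, y₂/y₁ = ½[√(1 + 8Fr₁²) − 1] = ½[√90.28 − 1] = 4.25.
y₂ = 4.25 × 0.360 = 1.53 m.
Head loss: ΔE = (y₂ − y₁)³/(4y₁y₂) = (1.53 − 0.360)³/(4×0.360×1.53) = 1.60/2.20 = 0.727 m.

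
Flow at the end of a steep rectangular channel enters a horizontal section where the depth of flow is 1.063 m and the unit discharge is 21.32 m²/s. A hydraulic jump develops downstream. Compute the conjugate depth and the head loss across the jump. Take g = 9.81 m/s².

V₁ = q/y₁ = 21.32/1.063 = 20.06 m/s. Fr₁ = V₁/√(g·y₁) = 20.06/√(9.81×1.063) = 6.211.
From the momentum equation for a rectangular channel, y₂/y₁ = ½[√(1 + 8Fr₁²) − 1] = ½[√309.60 − 1] = 8.298.
y₂ = 8.298 × 1.063 = 8.820 m.
V₂ = q/y₂ = 21.32/8.820 = 2.417 m/s. E₁ = y₁ + V₁²/2g = 21.57 m; E₂ = y₂ + V₂²/2g = 9.118 m. ΔE = E₁ − E₂ = 12.45 m.

y₂ = 8.820 m; ΔE = 12.45 m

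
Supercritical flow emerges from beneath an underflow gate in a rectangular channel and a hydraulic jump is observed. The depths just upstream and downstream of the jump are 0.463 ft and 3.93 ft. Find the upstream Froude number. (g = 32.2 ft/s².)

Fr₁ = 6.35

For a rectangular channel the momentum equation gives q² = ½·g·y₁·y₂·(y₁ + y₂) = ½×32.2×0.463×3.93×4.39 = 129.
q = √129 = 11.3 ft²/s.
V₁ = q/y₁ = 24.5 ft/s; Fr₁ = V₁/√(g·y₁) = 6.35.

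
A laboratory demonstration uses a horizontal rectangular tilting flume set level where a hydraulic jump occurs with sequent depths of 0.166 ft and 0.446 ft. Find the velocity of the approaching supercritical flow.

V₁ = 5.15 ft/s

For a rectangular channel the momentum equation gives q² = ½·g·y₁·y₂·(y₁ + y₂) = ½×32.2×0.166×0.446×0.612 = 0.729.
q = √0.729 = 0.854 ft²/s.
V₁ = q/y₁ = 0.854/0.166 = 5.15 ft/s.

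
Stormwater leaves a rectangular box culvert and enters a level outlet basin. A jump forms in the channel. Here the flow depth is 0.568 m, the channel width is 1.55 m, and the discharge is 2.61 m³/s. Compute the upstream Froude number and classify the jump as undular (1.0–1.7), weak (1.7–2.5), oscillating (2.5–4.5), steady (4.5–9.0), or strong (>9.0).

Fr₁ = 1.26; undular jump

q = Q/b = 2.61/1.55 = 1.68 m²/s; V₁ = q/y₁ = 2.96 m/s. Fr₁ = V₁/√(g·y₁) = 1.26.
Fr₁ = 1.26 lies in the undular range.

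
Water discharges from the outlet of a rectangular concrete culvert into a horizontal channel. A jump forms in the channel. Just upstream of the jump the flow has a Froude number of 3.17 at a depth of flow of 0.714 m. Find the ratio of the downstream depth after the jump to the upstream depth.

y₂/y₁ = 4.01

Fr₁ = 3.17 (given).
Sequent-depth ratio: y₂/y₁ = ½[√(1 + 8Fr₁²) − 1] = ½[√81.39 − 1] = 4.01.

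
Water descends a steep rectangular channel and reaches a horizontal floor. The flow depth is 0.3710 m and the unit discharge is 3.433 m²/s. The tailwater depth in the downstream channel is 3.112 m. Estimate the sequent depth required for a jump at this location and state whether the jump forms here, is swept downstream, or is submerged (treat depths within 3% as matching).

V₁ = q/y₁ = 3.433/0.3710 = 9.253 m/s. Fr₁ = V₁/√(g·y₁) = 9.253/√(9.81×0.3710) = 4.850.
From the momentum equation for a rectangular channel, y₂/y₁ = ½[√(1 + 8Fr₁²) − 1] = ½[√189.21 − 1] = 6.378.
y₂ = 6.378 × 0.3710 = 2.366 m.
Tailwater y_tw = 3.112 m: y_tw > y₂, so the jump is submerged.

y₂ = 2.366 m; the jump is submerged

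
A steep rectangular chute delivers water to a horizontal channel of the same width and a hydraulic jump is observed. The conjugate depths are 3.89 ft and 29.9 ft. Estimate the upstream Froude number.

Fr₁ = 5.78

For a rectangular channel the momentum equation gives q² = ½·g·y₁·y₂·(y₁ + y₂) = ½×32.2×3.89×29.9×33.8 = 63275.
q = √63275 = 252 ft²/s.
V₁ = q/y₁ = 64.7 ft/s; Fr₁ = V₁/√(g·y₁) = 5.78.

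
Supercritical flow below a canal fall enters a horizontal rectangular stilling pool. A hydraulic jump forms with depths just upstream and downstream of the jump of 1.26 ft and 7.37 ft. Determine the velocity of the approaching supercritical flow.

V₁ = 28.5 ft/s

For a rectangular channel the momentum equation gives q² = ½·g·y₁·y₂·(y₁ + y₂) = ½×32.2×1.26×7.37×8.63 = 1290.
q = √1290 = 35.9 ft²/s.
V₁ = q/y₁ = 35.9/1.26 = 28.5 ft/s.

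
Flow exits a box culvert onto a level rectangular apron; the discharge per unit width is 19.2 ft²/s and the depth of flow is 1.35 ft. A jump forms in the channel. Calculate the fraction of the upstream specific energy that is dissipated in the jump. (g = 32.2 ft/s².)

V₁ = q/y₁ = 19.2/1.35 = 14.2 ft/s. Fr₁ = V₁/√(g·y₁) = 14.2/√(32.2×1.35) = 2.16.
From the momentum equation for a rectangular channel, y₂/y₁ = ½[√(1 + 8Fr₁²) − 1] = ½[√38.23 − 1] = 2.59.
y₂ = 2.59 × 1.35 = 3.50 ft.
E₁ = y₁ + V₁²/2g = 4.49 ft. ΔE = (y₂ − y₁)³/(4y₁y₂) = 0.525 ft. ΔE/E₁ = 0.525/4.49 = 0.117.

ΔE/E₁ = 0.117 (11.7%)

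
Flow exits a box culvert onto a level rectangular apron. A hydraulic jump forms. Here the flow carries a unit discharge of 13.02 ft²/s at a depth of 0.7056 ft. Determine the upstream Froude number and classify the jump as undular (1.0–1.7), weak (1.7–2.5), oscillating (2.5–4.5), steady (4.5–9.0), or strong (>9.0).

V₁ = q/y₁ = 13.02/0.7056 = 18.45 ft/s. Fr₁ = V₁/√(g·y₁) = 18.45/√(32.2×0.7056) = 3.871.
Fr₁ = 3.871 lies in the oscillating range.

Fr₁ = 3.871; oscillating jump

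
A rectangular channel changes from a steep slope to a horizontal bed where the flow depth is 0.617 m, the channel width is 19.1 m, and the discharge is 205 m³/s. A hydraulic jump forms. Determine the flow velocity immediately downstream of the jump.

q = Q/b = 205/19.1 = 10.7 m²/s; V₁ = q/y₁ = 17.4 m/s. Fr₁ = V₁/√(g·y₁) = 7.07.
Sequent-depth ratio: y₂/y₁ = ½[√(1 + 8Fr₁²) − 1] = ½[√401.0 − 1] = 9.51.
y₂ = 9.51 × 0.617 = 5.87 m.
V₂ = q/y₂ = 10.7/5.87 = 1.83 m/s.

V₂ = 1.83 m/s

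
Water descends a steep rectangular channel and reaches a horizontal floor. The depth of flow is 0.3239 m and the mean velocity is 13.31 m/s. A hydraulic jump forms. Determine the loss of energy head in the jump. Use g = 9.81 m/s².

Fr₁ = V₁/√(g·y₁) = 13.31/√(9.81×0.3239) = 7.467.
Bélanger equation: y₂/y₁ = ½[√(1 + 8Fr₁²) − 1] = ½[√447.03 − 1] = 10.07.
y₂ = 10.07 × 0.3239 = 3.262 m.
q = V₁·y₁ = 13.31 × 0.3239 = 4.311 m²/s. V₂ = q/y₂ = 4.311/3.262 = 1.322 m/s. E₁ = y₁ + V₁²/2g = 9.353 m; E₂ = y₂ + V₂²/2g = 3.351 m. ΔE = E₁ − E₂ = 6.002 m.

ΔE = 6.002 m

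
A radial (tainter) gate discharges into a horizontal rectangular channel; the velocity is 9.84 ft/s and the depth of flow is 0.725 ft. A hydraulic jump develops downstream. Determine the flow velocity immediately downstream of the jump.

Fr₁ = V₁/√(g·y₁) = 9.84/√(32.2×0.725) = 2.04.
Sequent-depth ratio: y₂/y₁ = ½[√(1 + 8Fr₁²) − 1] = ½[√34.18 − 1] = 2.42.
y₂ = 2.42 × 0.725 = 1.76 ft.
q = V₁·y₁ = 9.84 × 0.725 = 7.13 ft²/s.
V₂ = q/y₂ = 7.13/1.76 = 4.06 ft/s.

V₂ = 4.06 ft/s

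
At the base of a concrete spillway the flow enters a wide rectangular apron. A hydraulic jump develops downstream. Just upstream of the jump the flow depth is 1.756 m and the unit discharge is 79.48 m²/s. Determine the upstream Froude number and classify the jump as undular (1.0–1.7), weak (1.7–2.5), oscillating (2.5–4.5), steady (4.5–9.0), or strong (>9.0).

Fr₁ = 10.91; strong jump

V₁ = q/y₁ = 79.48/1.756 = 45.26 m/s. Fr₁ = V₁/√(g·y₁) = 45.26/√(9.81×1.756) = 10.91.
Fr₁ = 10.91 lies in the strong range.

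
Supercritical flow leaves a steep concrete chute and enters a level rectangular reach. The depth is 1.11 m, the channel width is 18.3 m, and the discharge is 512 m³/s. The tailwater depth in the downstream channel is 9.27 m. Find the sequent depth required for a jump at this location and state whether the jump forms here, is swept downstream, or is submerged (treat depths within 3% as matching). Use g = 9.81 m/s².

y₂ = 11.4 m; the jump is swept downstream

q = Q/b = 512/18.3 = 28.0 m²/s; V₁ = q/y₁ = 25.2 m/s. Fr₁ = V₁/√(g·y₁) = 7.64.
By Bélanger, y₂/y₁ = ½[√(1 + 8Fr₁²) − 1] = ½[√467.8 − 1] = 10.3.
y₂ = 10.3 × 1.11 = 11.4 m.
Tailwater y_tw = 9.27 m: y_tw < y₂, so the jump is swept downstream.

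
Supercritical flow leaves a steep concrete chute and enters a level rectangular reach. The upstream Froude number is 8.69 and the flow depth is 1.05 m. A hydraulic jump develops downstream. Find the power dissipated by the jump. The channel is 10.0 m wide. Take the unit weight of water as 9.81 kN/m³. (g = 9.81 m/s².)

Fr₁ = 8.69 (given).
Conjugate-depth relation: y₂/y₁ = ½[√(1 + 8Fr₁²) − 1] = ½[√605.1 − 1] = 11.8.
y₂ = 11.8 × 1.05 = 12.4 m.
Head loss: ΔE = (y₂ − y₁)³/(4y₁y₂) = (12.4 − 1.05)³/(4×1.05×12.4) = 1458/52.0 = 28.0 m.
V₁ = Fr₁·√(g·y₁) = 8.69×√(9.81×1.05) = 27.9 m/s; q = V₁·y₁ = 29.3 m²/s. Q = q·b = 29.3 × 10.0 = 293 m³/s. P = γ·Q·ΔE = 9.81 × 293 × 28.0 = 80501 kW.

P = 80501 kW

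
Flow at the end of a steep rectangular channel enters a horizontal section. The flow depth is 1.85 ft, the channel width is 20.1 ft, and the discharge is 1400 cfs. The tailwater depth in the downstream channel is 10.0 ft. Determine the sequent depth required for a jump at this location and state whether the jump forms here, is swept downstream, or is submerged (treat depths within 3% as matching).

q = Q/b = 1400/20.1 = 69.7 ft²/s; V₁ = q/y₁ = 37.6 ft/s. Fr₁ = V₁/√(g·y₁) = 4.88.
From the momentum equation for a rectangular channel, y₂/y₁ = ½[√(1 + 8Fr₁²) − 1] = ½[√191.4 − 1] = 6.42.
y₂ = 6.42 × 1.85 = 11.9 ft.
Tailwater y_tw = 10.0 ft: y_tw < y₂, so the jump is swept downstream.

y₂ = 11.9 ft; the jump is swept downstream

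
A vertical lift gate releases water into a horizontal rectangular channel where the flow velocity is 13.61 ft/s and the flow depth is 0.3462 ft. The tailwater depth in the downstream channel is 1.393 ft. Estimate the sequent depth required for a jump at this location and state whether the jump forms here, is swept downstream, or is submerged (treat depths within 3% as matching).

Fr₁ = V₁/√(g·y₁) = 13.61/√(32.2×0.3462) = 4.076.
Bélanger equation: y₂/y₁ = ½[√(1 + 8Fr₁²) − 1] = ½[√133.93 − 1] = 5.286.
y₂ = 5.286 × 0.3462 = 1.830 ft.
Tailwater y_tw = 1.393 ft: y_tw < y₂, so the jump is swept downstream.

y₂ = 1.830 ft; the jump is swept downstream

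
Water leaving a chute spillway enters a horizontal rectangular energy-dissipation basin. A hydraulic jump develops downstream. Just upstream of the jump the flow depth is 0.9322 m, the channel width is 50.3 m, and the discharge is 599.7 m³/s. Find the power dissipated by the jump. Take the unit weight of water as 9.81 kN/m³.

P = 22738 kW

q = Q/b = 599.7/50.3 = 11.92 m²/s; V₁ = q/y₁ = 12.79 m/s. Fr₁ = V₁/√(g·y₁) = 4.229.
Sequent-depth ratio: y₂/y₁ = ½[√(1 + 8Fr₁²) − 1] = ½[√144.10 − 1] = 5.502.
y₂ = 5.502 × 0.9322 = 5.129 m.
V₂ = q/y₂ = 11.92/5.129 = 2.325 m/s. E₁ = y₁ + V₁²/2g = 9.269 m; E₂ = y₂ + V₂²/2g = 5.404 m. ΔE = E₁ − E₂ = 3.865 m.
P = γ·Q·ΔE = 9.81 × 599.7 × 3.865 = 22738 kW.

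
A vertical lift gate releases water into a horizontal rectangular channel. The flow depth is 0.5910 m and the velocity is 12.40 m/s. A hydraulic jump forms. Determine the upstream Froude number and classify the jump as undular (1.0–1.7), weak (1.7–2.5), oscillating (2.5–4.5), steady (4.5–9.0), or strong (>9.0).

Fr₁ = V₁/√(g·y₁) = 12.40/√(9.81×0.5910) = 5.150.
Fr₁ = 5.150 lies in the steady range.

Fr₁ = 5.150; steady jump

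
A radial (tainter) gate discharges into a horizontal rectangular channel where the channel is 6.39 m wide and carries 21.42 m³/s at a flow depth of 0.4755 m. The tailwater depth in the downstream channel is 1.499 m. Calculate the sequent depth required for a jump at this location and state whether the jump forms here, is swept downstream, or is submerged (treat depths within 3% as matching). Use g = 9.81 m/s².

y₂ = 1.970 m; the jump is swept downstream

q = Q/b = 21.42/6.39 = 3.352 m²/s; V₁ = q/y₁ = 7.050 m/s. Fr₁ = V₁/√(g·y₁) = 3.264.
Sequent-depth ratio: y₂/y₁ = ½[√(1 + 8Fr₁²) − 1] = ½[√86.233 − 1] = 4.143.
y₂ = 4.143 × 0.4755 = 1.970 m.
Tailwater y_tw = 1.499 m: y_tw < y₂, so the jump is swept downstream.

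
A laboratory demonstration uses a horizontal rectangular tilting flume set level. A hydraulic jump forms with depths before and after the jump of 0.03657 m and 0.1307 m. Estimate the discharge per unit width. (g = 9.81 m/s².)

q = 0.06262 m²/s

For a rectangular channel the momentum equation gives q² = ½·g·y₁·y₂·(y₁ + y₂) = ½×9.81×0.03657×0.1307×0.1673 = 0.003922.
q = √0.003922 = 0.06262 m²/s.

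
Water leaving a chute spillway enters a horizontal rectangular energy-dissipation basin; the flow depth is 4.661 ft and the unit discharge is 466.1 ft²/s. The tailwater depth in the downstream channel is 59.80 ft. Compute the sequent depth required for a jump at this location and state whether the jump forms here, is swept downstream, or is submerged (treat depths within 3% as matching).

y₂ = 51.53 ft; the jump is submerged

V₁ = q/y₁ = 466.1/4.661 = 100.0 ft/s. Fr₁ = V₁/√(g·y₁) = 100.0/√(32.2×4.661) = 8.163.
Sequent-depth ratio: y₂/y₁ = ½[√(1 + 8Fr₁²) − 1] = ½[√534.03 − 1] = 11.05.
y₂ = 11.05 × 4.661 = 51.53 ft.
Tailwater y_tw = 59.80 ft: y_tw > y₂, so the jump is submerged.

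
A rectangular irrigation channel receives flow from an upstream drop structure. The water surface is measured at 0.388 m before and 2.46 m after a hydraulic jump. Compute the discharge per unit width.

q = 3.65 m²/s

For a rectangular channel the momentum equation gives q² = ½·g·y₁·y₂·(y₁ + y₂) = ½×9.81×0.388×2.46×2.85 = 13.3.
q = √13.3 = 3.65 m²/s.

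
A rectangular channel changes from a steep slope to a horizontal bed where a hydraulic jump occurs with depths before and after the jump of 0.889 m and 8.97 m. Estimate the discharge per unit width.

q = 19.6 m²/s

For a rectangular channel the momentum equation gives q² = ½·g·y₁·y₂·(y₁ + y₂) = ½×9.81×0.889×8.97×9.86 = 386.
q = √386 = 19.6 m²/s.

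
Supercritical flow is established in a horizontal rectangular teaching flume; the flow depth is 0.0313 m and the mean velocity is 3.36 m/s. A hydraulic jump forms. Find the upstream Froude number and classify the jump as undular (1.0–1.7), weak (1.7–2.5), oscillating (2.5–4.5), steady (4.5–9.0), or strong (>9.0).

Fr₁ = 6.06; steady jump

Fr₁ = V₁/√(g·y₁) = 3.36/√(9.81×0.0313) = 6.06.
Fr₁ = 6.06 lies in the steady range.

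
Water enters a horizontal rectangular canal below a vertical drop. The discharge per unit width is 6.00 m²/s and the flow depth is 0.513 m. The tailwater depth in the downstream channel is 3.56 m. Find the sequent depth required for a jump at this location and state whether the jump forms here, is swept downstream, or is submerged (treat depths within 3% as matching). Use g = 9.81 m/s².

y₂ = 3.53 m; the jump forms here

V₁ = q/y₁ = 6.00/0.513 = 11.7 m/s. Fr₁ = V₁/√(g·y₁) = 11.7/√(9.81×0.513) = 5.21.
From the momentum equation for a rectangular channel, y₂/y₁ = ½[√(1 + 8Fr₁²) − 1] = ½[√218.5 − 1] = 6.89.
y₂ = 6.89 × 0.513 = 3.53 m.
Tailwater y_tw = 3.56 m: y_tw ≈ y₂, so the jump forms here.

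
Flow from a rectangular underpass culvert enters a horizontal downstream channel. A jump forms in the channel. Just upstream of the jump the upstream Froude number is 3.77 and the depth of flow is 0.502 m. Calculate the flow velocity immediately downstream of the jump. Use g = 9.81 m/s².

Fr₁ = 3.77 (given).
Sequent-depth ratio: y₂/y₁ = ½[√(1 + 8Fr₁²) − 1] = ½[√114.7 − 1] = 4.85.
y₂ = 4.85 × 0.502 = 2.44 m.
V₁ = Fr₁·√(g·y₁) = 3.77×√(9.81×0.502) = 8.37 m/s; q = V₁·y₁ = 4.20 m²/s.
V₂ = q/y₂ = 4.20/2.44 = 1.72 m/s.

V₂ = 1.72 m/s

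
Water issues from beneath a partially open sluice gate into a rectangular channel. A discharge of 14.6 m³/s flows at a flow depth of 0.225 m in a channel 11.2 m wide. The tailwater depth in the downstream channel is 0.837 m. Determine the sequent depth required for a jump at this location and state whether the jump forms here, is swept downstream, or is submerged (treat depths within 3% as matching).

y₂ = 1.13 m; the jump is swept downstream

q = Q/b = 14.6/11.2 = 1.30 m²/s; V₁ = q/y₁ = 5.79 m/s. Fr₁ = V₁/√(g·y₁) = 3.90.
From the momentum equation for a rectangular channel, y₂/y₁ = ½[√(1 + 8Fr₁²) − 1] = ½[√122.7 − 1] = 5.04.
y₂ = 5.04 × 0.225 = 1.13 m.
Tailwater y_tw = 0.837 m: y_tw < y₂, so the jump is swept downstream.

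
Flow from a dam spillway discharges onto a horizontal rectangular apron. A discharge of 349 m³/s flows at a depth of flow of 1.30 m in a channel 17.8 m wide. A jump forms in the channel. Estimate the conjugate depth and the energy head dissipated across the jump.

y₂ = 7.14 m; ΔE = 5.37 m

q = Q/b = 349/17.8 = 19.6 m²/s; V₁ = q/y₁ = 15.1 m/s. Fr₁ = V₁/√(g·y₁) = 4.22.
Bélanger equation: y₂/y₁ = ½[√(1 + 8Fr₁²) − 1] = ½[√143.7 − 1] = 5.49.
y₂ = 5.49 × 1.30 = 7.14 m.
Head loss: ΔE = (y₂ − y₁)³/(4y₁y₂) = (7.14 − 1.30)³/(4×1.30×7.14) = 199/37.1 = 5.37 m.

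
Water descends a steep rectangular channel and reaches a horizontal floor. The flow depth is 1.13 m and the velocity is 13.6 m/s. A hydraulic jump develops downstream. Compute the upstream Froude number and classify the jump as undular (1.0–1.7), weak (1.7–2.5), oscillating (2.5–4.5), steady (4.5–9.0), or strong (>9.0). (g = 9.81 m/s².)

Fr₁ = V₁/√(g·y₁) = 13.6/√(9.81×1.13) = 4.08.
Fr₁ = 4.08 lies in the oscillating range.

Fr₁ = 4.08; oscillating jump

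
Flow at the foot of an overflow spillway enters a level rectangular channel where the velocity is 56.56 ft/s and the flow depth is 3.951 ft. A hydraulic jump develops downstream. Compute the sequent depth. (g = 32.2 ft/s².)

y₂ = 26.11 ft

Fr₁ = V₁/√(g·y₁) = 56.56/√(32.2×3.951) = 5.015.
Conjugate-depth relation: y₂/y₁ = ½[√(1 + 8Fr₁²) − 1] = ½[√202.16 − 1] = 6.609.
y₂ = 6.609 × 3.951 = 26.11 ft.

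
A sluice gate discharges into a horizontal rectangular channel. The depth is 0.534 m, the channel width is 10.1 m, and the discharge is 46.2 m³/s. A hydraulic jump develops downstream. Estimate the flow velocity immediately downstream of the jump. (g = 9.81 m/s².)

q = Q/b = 46.2/10.1 = 4.57 m²/s; V₁ = q/y₁ = 8.57 m/s. Fr₁ = V₁/√(g·y₁) = 3.74.
Sequent-depth ratio: y₂/y₁ = ½[√(1 + 8Fr₁²) − 1] = ½[√113.1 − 1] = 4.82.
y₂ = 4.82 × 0.534 = 2.57 m.
V₂ = q/y₂ = 4.57/2.57 = 1.78 m/s.

V₂ = 1.78 m/s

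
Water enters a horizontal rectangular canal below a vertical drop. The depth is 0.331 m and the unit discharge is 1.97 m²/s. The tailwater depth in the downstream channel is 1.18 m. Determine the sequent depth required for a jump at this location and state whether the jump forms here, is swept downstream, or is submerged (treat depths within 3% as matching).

y₂ = 1.39 m; the jump is swept downstream

V₁ = q/y₁ = 1.97/0.331 = 5.95 m/s. Fr₁ = V₁/√(g·y₁) = 5.95/√(9.81×0.331) = 3.30.
Conjugate-depth relation: y₂/y₁ = ½[√(1 + 8Fr₁²) − 1] = ½[√88.27 − 1] = 4.20.
y₂ = 4.20 × 0.331 = 1.39 m.
Tailwater y_tw = 1.18 m: y_tw < y₂, so the jump is swept downstream.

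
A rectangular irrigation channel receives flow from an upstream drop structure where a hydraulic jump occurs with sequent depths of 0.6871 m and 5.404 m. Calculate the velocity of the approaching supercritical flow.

For a rectangular channel the momentum equation gives q² = ½·g·y₁·y₂·(y₁ + y₂) = ½×9.81×0.6871×5.404×6.091 = 110.9.
q = √110.9 = 10.53 m²/s.
V₁ = q/y₁ = 10.53/0.6871 = 15.33 m/s.

V₁ = 15.33 m/s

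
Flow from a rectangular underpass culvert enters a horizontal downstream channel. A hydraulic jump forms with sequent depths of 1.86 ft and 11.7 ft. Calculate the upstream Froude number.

For a rectangular channel the momentum equation gives q² = ½·g·y₁·y₂·(y₁ + y₂) = ½×32.2×1.86×11.7×13.6 = 4751.
q = √4751 = 68.9 ft²/s.
V₁ = q/y₁ = 37.1 ft/s; Fr₁ = V₁/√(g·y₁) = 4.79.

Fr₁ = 4.79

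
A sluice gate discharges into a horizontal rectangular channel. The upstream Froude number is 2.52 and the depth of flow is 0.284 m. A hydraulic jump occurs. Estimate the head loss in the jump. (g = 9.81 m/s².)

Fr₁ = 2.52 (given).
From the momentum equation for a rectangular channel, y₂/y₁ = ½[√(1 + 8Fr₁²) − 1] = ½[√51.80 − 1] = 3.10.
y₂ = 3.10 × 0.284 = 0.880 m.
Head loss: ΔE = (y₂ − y₁)³/(4y₁y₂) = (0.880 − 0.284)³/(4×0.284×0.880) = 0.212/1.000 = 0.212 m.

ΔE = 0.212 m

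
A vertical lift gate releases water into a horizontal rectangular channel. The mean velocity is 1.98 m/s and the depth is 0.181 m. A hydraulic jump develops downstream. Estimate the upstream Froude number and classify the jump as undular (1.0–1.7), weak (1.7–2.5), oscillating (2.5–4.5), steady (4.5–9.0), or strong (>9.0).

Fr₁ = V₁/√(g·y₁) = 1.98/√(9.81×0.181) = 1.49.
Fr₁ = 1.49 lies in the undular range.

Fr₁ = 1.49; undular jump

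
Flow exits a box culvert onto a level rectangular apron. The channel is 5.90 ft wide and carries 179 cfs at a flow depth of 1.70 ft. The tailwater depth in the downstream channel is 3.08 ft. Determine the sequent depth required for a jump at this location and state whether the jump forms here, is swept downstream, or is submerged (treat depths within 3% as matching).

y₂ = 5.01 ft; the jump is swept downstream

q = Q/b = 179/5.90 = 30.3 ft²/s; V₁ = q/y₁ = 17.8 ft/s. Fr₁ = V₁/√(g·y₁) = 2.41.
Sequent-depth ratio: y₂/y₁ = ½[√(1 + 8Fr₁²) − 1] = ½[√47.55 − 1] = 2.95.
y₂ = 2.95 × 1.70 = 5.01 ft.
Tailwater y_tw = 3.08 ft: y_tw < y₂, so the jump is swept downstream.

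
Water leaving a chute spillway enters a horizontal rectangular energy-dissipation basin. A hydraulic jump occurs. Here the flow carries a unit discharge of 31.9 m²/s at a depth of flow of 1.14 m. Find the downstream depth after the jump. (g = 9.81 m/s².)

y₂ = 12.9 m

V₁ = q/y₁ = 31.9/1.14 = 28.0 m/s. Fr₁ = V₁/√(g·y₁) = 28.0/√(9.81×1.14) = 8.37.
By Bélanger, y₂/y₁ = ½[√(1 + 8Fr₁²) − 1] = ½[√561.1 − 1] = 11.3.
y₂ = 11.3 × 1.14 = 12.9 m.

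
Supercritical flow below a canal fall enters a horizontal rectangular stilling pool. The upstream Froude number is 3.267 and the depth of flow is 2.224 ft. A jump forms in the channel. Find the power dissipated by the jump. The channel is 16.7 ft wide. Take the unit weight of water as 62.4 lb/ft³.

Fr₁ = 3.267 (given).
Bélanger equation: y₂/y₁ = ½[√(1 + 8Fr₁²) − 1] = ½[√86.386 − 1] = 4.147.
y₂ = 4.147 × 2.224 = 9.223 ft.
V₁ = Fr₁·√(g·y₁) = 3.267×√(32.2×2.224) = 27.65 ft/s; q = V₁·y₁ = 61.49 ft²/s. V₂ = q/y₂ = 61.49/9.223 = 6.666 ft/s. E₁ = y₁ + V₁²/2g = 14.09 ft; E₂ = y₂ + V₂²/2g = 9.913 ft. ΔE = E₁ − E₂ = 4.179 ft.
Q = q·b = 61.49 × 16.7 = 1027 cfs. P = γ·Q·ΔE/550 = 62.4 × 1027 × 4.179 / 550 = 486.9 hp.

P = 486.9 hp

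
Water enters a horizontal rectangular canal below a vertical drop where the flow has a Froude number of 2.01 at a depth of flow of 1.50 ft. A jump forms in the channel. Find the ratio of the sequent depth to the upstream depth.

Fr₁ = 2.01 (given).
Sequent-depth ratio: y₂/y₁ = ½[√(1 + 8Fr₁²) − 1] = ½[√33.32 − 1] = 2.39.

y₂/y₁ = 2.39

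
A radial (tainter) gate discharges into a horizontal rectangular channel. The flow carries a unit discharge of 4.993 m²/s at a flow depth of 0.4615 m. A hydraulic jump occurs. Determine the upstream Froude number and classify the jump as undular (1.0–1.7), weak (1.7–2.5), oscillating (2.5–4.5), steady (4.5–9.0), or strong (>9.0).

Fr₁ = 5.085; steady jump

V₁ = q/y₁ = 4.993/0.4615 = 10.82 m/s. Fr₁ = V₁/√(g·y₁) = 10.82/√(9.81×0.4615) = 5.085.
Fr₁ = 5.085 lies in the steady range.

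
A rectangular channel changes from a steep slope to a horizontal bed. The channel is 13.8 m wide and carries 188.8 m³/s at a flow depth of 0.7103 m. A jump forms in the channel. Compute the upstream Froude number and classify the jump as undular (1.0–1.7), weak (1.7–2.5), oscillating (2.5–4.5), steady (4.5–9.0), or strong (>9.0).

Fr₁ = 7.297; steady jump

q = Q/b = 188.8/13.8 = 13.68 m²/s; V₁ = q/y₁ = 19.26 m/s. Fr₁ = V₁/√(g·y₁) = 7.297.
Fr₁ = 7.297 lies in the steady range.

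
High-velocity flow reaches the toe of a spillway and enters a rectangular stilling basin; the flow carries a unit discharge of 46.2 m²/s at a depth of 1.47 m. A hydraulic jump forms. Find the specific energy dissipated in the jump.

V₁ = q/y₁ = 46.2/1.47 = 31.4 m/s. Fr₁ = V₁/√(g·y₁) = 31.4/√(9.81×1.47) = 8.28.
By Bélanger, y₂/y₁ = ½[√(1 + 8Fr₁²) − 1] = ½[√549.0 − 1] = 11.2.
y₂ = 11.2 × 1.47 = 16.5 m.
V₂ = q/y₂ = 46.2/16.5 = 2.80 m/s. E₁ = y₁ + V₁²/2g = 51.8 m; E₂ = y₂ + V₂²/2g = 16.9 m. ΔE = E₁ − E₂ = 34.9 m.

ΔE = 34.9 m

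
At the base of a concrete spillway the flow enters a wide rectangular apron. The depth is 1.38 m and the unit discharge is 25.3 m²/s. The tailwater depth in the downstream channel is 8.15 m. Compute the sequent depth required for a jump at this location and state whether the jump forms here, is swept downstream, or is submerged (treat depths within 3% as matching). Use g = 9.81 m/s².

V₁ = q/y₁ = 25.3/1.38 = 18.3 m/s. Fr₁ = V₁/√(g·y₁) = 18.3/√(9.81×1.38) = 4.98.
Bélanger equation: y₂/y₁ = ½[√(1 + 8Fr₁²) − 1] = ½[√199.6 − 1] = 6.56.
y₂ = 6.56 × 1.38 = 9.06 m.
Tailwater y_tw = 8.15 m: y_tw < y₂, so the jump is swept downstream.

y₂ = 9.06 m; the jump is swept downstream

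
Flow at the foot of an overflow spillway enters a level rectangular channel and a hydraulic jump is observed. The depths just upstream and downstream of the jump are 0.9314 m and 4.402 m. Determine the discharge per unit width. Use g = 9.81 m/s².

For a rectangular channel the momentum equation gives q² = ½·g·y₁·y₂·(y₁ + y₂) = ½×9.81×0.9314×4.402×5.333 = 107.3.
q = √107.3 = 10.36 m²/s.

q = 10.36 m²/s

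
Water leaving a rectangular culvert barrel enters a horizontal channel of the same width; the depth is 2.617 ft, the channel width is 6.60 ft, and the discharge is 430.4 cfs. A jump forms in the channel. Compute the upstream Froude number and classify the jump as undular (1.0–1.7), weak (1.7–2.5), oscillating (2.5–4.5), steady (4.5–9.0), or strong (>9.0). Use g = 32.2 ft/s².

q = Q/b = 430.4/6.60 = 65.21 ft²/s; V₁ = q/y₁ = 24.92 ft/s. Fr₁ = V₁/√(g·y₁) = 2.715.
Fr₁ = 2.715 lies in the oscillating range.

Fr₁ = 2.715; oscillating jump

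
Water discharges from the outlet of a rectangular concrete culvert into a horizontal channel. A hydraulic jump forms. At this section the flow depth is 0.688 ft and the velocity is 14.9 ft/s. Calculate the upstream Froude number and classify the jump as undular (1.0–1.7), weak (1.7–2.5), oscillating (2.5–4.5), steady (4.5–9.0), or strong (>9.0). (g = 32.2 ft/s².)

Fr₁ = 3.17; oscillating jump

Fr₁ = V₁/√(g·y₁) = 14.9/√(32.2×0.688) = 3.17.
Fr₁ = 3.17 lies in the oscillating range.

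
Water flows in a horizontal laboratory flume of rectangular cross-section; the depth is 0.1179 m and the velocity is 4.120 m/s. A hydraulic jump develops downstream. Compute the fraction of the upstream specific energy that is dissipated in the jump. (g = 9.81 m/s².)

Fr₁ = V₁/√(g·y₁) = 4.120/√(9.81×0.1179) = 3.831.
Sequent-depth ratio: y₂/y₁ = ½[√(1 + 8Fr₁²) − 1] = ½[√118.41 − 1] = 4.941.
y₂ = 4.941 × 0.1179 = 0.5825 m.
E₁ = y₁ + V₁²/2g = 0.9831 m. ΔE = (y₂ − y₁)³/(4y₁y₂) = 0.3651 m. ΔE/E₁ = 0.3651/0.9831 = 0.371.

ΔE/E₁ = 0.371 (37.1%)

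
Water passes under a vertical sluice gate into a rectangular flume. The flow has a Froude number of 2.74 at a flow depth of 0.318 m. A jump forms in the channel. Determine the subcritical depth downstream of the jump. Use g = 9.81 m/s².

Fr₁ = 2.74 (given).
By Bélanger, y₂/y₁ = ½[√(1 + 8Fr₁²) − 1] = ½[√61.06 − 1] = 3.41.
y₂ = 3.41 × 0.318 = 1.08 m.

y₂ = 1.08 m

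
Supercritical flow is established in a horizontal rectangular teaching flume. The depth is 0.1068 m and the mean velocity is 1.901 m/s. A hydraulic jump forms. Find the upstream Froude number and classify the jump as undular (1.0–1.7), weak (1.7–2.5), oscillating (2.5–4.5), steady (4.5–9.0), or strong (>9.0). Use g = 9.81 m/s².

Fr₁ = V₁/√(g·y₁) = 1.901/√(9.81×0.1068) = 1.857.
Fr₁ = 1.857 lies in the weak range.

Fr₁ = 1.857; weak jump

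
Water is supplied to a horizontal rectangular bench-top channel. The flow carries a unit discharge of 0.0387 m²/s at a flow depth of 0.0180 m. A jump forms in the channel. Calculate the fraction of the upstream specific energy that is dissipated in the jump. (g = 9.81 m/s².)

V₁ = q/y₁ = 0.0387/0.0180 = 2.15 m/s. Fr₁ = V₁/√(g·y₁) = 2.15/√(9.81×0.0180) = 5.12.
From the momentum equation for a rectangular channel, y₂/y₁ = ½[√(1 + 8Fr₁²) − 1] = ½[√210.4 − 1] = 6.75.
y₂ = 6.75 × 0.0180 = 0.122 m.
E₁ = y₁ + V₁²/2g = 0.254 m. ΔE = (y₂ − y₁)³/(4y₁y₂) = 0.127 m. ΔE/E₁ = 0.127/0.254 = 0.500.

ΔE/E₁ = 0.500 (50.0%)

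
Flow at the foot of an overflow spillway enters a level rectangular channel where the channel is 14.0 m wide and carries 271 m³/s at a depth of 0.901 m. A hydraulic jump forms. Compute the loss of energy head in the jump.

q = Q/b = 271/14.0 = 19.4 m²/s; V₁ = q/y₁ = 21.5 m/s. Fr₁ = V₁/√(g·y₁) = 7.23.
From the momentum equation for a rectangular channel, y₂/y₁ = ½[√(1 + 8Fr₁²) − 1] = ½[√418.8 − 1] = 9.73.
y₂ = 9.73 × 0.901 = 8.77 m.
V₂ = q/y₂ = 19.4/8.77 = 2.21 m/s. E₁ = y₁ + V₁²/2g = 24.4 m; E₂ = y₂ + V₂²/2g = 9.02 m. ΔE = E₁ − E₂ = 15.4 m.

ΔE = 15.4 m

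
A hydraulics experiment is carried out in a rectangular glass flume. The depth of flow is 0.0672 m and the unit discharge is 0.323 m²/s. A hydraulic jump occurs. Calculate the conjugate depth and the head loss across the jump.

V₁ = q/y₁ = 0.323/0.0672 = 4.81 m/s. Fr₁ = V₁/√(g·y₁) = 4.81/√(9.81×0.0672) = 5.92.
From the momentum equation for a rectangular channel, y₂/y₁ = ½[√(1 + 8Fr₁²) − 1] = ½[√281.4 − 1] = 7.89.
y₂ = 7.89 × 0.0672 = 0.530 m.
Head loss: ΔE = (y₂ − y₁)³/(4y₁y₂) = (0.530 − 0.0672)³/(4×0.0672×0.530) = 0.0991/0.142 = 0.696 m.

y₂ = 0.530 m; ΔE = 0.696 m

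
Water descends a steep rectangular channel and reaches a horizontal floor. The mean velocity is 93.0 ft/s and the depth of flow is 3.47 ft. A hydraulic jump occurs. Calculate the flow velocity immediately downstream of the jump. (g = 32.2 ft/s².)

Fr₁ = V₁/√(g·y₁) = 93.0/√(32.2×3.47) = 8.80.
By Bélanger, y₂/y₁ = ½[√(1 + 8Fr₁²) − 1] = ½[√620.3 − 1] = 12.0.
y₂ = 12.0 × 3.47 = 41.5 ft.
q = V₁·y₁ = 93.0 × 3.47 = 323 ft²/s.
V₂ = q/y₂ = 323/41.5 = 7.78 ft/s.

V₂ = 7.78 ft/s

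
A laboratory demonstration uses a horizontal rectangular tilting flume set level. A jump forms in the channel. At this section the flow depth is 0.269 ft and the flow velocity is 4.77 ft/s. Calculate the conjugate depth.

Fr₁ = V₁/√(g·y₁) = 4.77/√(32.2×0.269) = 1.62.
From the momentum equation for a rectangular channel, y₂/y₁ = ½[√(1 + 8Fr₁²) − 1] = ½[√22.01 − 1] = 1.85.
y₂ = 1.85 × 0.269 = 0.497 ft.

y₂ = 0.497 ft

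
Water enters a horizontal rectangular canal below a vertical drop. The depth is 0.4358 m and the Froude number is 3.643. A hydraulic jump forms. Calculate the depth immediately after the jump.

Fr₁ = 3.643 (given).
Sequent-depth ratio: y₂/y₁ = ½[√(1 + 8Fr₁²) − 1] = ½[√107.17 − 1] = 4.676.
y₂ = 4.676 × 0.4358 = 2.038 m.

y₂ = 2.038 m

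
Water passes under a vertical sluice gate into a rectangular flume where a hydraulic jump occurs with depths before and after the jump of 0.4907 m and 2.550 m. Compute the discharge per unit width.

q = 4.320 m²/s

For a rectangular channel the momentum equation gives q² = ½·g·y₁·y₂·(y₁ + y₂) = ½×9.81×0.4907×2.550×3.041 = 18.66.
q = √18.66 = 4.320 m²/s.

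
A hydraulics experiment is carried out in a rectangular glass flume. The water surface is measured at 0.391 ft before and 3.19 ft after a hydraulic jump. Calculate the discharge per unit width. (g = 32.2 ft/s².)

For a rectangular channel the momentum equation gives q² = ½·g·y₁·y₂·(y₁ + y₂) = ½×32.2×0.391×3.19×3.58 = 71.9.
q = √71.9 = 8.48 ft²/s.

q = 8.48 ft²/s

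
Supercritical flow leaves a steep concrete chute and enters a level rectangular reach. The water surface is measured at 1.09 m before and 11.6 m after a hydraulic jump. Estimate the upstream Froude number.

For a rectangular channel the momentum equation gives q² = ½·g·y₁·y₂·(y₁ + y₂) = ½×9.81×1.09×11.6×12.7 = 787.
q = √787 = 28.1 m²/s.
V₁ = q/y₁ = 25.7 m/s; Fr₁ = V₁/√(g·y₁) = 7.87.

Fr₁ = 7.87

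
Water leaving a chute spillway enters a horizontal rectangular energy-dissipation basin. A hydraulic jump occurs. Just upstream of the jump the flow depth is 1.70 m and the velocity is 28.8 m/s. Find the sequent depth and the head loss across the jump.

Fr₁ = V₁/√(g·y₁) = 28.8/√(9.81×1.70) = 7.05.
From the momentum equation for a rectangular channel, y₂/y₁ = ½[√(1 + 8Fr₁²) − 1] = ½[√398.9 − 1] = 9.49.
y₂ = 9.49 × 1.70 = 16.1 m.
q = V₁·y₁ = 28.8 × 1.70 = 49.0 m²/s. V₂ = q/y₂ = 49.0/16.1 = 3.04 m/s. E₁ = y₁ + V₁²/2g = 44.0 m; E₂ = y₂ + V₂²/2g = 16.6 m. ΔE = E₁ − E₂ = 27.4 m.

y₂ = 16.1 m; ΔE = 27.4 m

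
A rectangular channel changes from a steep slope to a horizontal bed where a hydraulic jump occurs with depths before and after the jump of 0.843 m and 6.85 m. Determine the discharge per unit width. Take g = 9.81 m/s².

q = 14.8 m²/s

For a rectangular channel the momentum equation gives q² = ½·g·y₁·y₂·(y₁ + y₂) = ½×9.81×0.843×6.85×7.69 = 218.
q = √218 = 14.8 m²/s.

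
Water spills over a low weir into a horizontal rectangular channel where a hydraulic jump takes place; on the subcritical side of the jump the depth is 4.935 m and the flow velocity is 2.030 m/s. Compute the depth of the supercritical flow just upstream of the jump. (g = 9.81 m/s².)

y₁ = 0.7317 m

Fr₂ = V₂/√(g·y₂) = 2.030/√(9.81×4.935) = 0.2918.
Since the conjugate-depth ratio holds either way, y₁/y₂ = ½[√(1 + 8Fr₂²) − 1] = ½[√1.6810 − 1] = 0.1483.
y₁ = 0.1483 × 4.935 = 0.7317 m.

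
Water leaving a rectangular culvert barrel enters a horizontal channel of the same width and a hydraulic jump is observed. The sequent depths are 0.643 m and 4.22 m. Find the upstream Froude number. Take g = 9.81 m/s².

Fr₁ = 4.98

For a rectangular channel the momentum equation gives q² = ½·g·y₁·y₂·(y₁ + y₂) = ½×9.81×0.643×4.22×4.86 = 64.7.
q = √64.7 = 8.05 m²/s.
V₁ = q/y₁ = 12.5 m/s; Fr₁ = V₁/√(g·y₁) = 4.98.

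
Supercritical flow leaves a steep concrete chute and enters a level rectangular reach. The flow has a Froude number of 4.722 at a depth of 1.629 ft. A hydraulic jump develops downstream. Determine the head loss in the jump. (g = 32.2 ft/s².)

Fr₁ = 4.722 (given).
Sequent-depth ratio: y₂/y₁ = ½[√(1 + 8Fr₁²) − 1] = ½[√179.38 − 1] = 6.197.
y₂ = 6.197 × 1.629 = 10.09 ft.
Head loss: ΔE = (y₂ − y₁)³/(4y₁y₂) = (10.09 − 1.629)³/(4×1.629×10.09) = 606.6/65.77 = 9.223 ft.

ΔE = 9.223 ft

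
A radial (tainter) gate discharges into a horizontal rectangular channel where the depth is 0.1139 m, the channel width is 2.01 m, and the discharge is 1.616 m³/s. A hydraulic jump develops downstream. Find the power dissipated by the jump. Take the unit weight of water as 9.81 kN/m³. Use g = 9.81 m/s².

q = Q/b = 1.616/2.01 = 0.8040 m²/s; V₁ = q/y₁ = 7.059 m/s. Fr₁ = V₁/√(g·y₁) = 6.678.
By Bélanger, y₂/y₁ = ½[√(1 + 8Fr₁²) − 1] = ½[√357.73 − 1] = 8.957.
y₂ = 8.957 × 0.1139 = 1.020 m.
Head loss: ΔE = (y₂ − y₁)³/(4y₁y₂) = (1.020 − 0.1139)³/(4×0.1139×1.020) = 0.7444/0.4648 = 1.602 m.
P = γ·Q·ΔE = 9.81 × 1.616 × 1.602 = 25.39 kW.

P = 25.39 kW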